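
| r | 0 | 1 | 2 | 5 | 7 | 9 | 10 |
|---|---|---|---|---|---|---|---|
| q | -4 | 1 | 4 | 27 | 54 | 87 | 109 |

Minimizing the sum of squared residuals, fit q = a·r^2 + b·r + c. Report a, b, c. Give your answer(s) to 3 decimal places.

a = 1.004, b = 1.027, c = -2.580

Compute the Gram sums: Σr^2·r^2 = 19604, Σr^2·r = 2206, Σr^2 = 260, Σr·r = 260, Σr = 34, Σ1 = 7.
Right-hand side: Σr^2·q = 21285, Σr·q = 2395, Σq = 278.
Solving the 3×3 system (Gaussian elimination) gives a = 189881/189042, b = 194081/189042, c = -81289/31507.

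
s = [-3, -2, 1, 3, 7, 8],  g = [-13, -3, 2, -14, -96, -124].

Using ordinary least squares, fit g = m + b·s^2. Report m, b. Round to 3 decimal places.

Sums needed: Σ1 = 6, Σs^2 = 136, Σs^2·s^2 = 6676.
Right-hand side: Σg = -248, Σs^2·g = -12893.
Eliminating b: 6676·(row 1) − 136·(row 2) gives 21560·m = 6676·(-248) − 136·(-12893) = 97800, so m = 2445/539.
Then b = ((-12893) − 136·(2445/539))/6676 = -4363/2156.

m = 4.536, b = -2.024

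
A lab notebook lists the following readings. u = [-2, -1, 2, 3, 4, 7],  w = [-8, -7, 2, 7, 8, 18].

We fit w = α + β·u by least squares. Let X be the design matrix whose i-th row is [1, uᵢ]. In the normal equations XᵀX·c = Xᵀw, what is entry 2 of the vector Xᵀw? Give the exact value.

Entry 2 ↔ basis u, so (Xᵀw)_{2} = Σᵢ (u)·wᵢ = (-2)·(-8) + (-1)·(-7) + (2)·(2) + (3)·(7) + (4)·(8) + (7)·(18) = 206.

206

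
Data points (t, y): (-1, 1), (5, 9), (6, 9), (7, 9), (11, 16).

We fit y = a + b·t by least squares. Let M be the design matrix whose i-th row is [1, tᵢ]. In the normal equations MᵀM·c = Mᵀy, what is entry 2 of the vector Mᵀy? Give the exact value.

337

Entry 2 ↔ basis t, so (Mᵀy)_{2} = Σᵢ (t)·yᵢ = (-1)·(1) + (5)·(9) + (6)·(9) + (7)·(9) + (11)·(16) = 337.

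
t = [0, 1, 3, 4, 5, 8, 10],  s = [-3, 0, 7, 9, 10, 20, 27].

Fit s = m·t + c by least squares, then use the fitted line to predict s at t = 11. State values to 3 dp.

ŝ = 29.195

The normal equations are: 215·m + 31·c = 537;  31·m + 7·c = 70.
Determinant 215·7 − 31² = 544.
m = (537·7 − 31·70)/544 = 1589/544; c = (215·70 − 31·537)/544 = -1597/544.
At t = 11: ŝ = (1589/544)·(11) + (-1597/544)·(1) = 7941/272.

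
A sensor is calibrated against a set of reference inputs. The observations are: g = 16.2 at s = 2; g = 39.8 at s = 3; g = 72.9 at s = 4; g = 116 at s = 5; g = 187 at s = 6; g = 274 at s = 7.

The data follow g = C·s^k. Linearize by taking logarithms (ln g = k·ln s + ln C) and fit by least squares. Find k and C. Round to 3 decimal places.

Let Y = ln g. Fitting Y = k·ln s + ln C by least squares:
AᵀA = [[13.1965, 8.5252]; [8.5252, 6]], rhs = [39.8696, 26.3558]ᵀ  (here Σln s = 8.5252, Σ(ln s)² = 13.1965, Σln g = 26.3558, Σln s·ln g = 39.8696).
Slope k = (n·Σln s·ln g − Σln s·Σln g)/(n·Σ(ln s)² − (Σln s)²) = (6·39.8696 − 8.5252·26.3558)/6.5005 = 2.23530; ln C = (Σln g − k·Σln s)/n = 1.21659, so C = exp(1.21659) = 3.37564.

k = 2.235, C = 3.376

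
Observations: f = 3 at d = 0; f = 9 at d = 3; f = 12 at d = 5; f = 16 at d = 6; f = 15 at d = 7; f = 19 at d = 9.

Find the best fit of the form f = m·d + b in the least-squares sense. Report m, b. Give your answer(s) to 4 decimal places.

Setting ∂/∂m … = 0 gives: 200·m + 30·b = 459;  30·m + 6·b = 74.
(Σd·d = 200, Σd = 30, Σ1 = 6, Σd·f = 459, Σf = 74.)
Eliminating b: 6·(row 1) − 30·(row 2) gives 300·m = 6·459 − 30·74 = 534, so m = 89/50.
Then b = (74 − 30·(89/50))/6 = 103/30.

m = 1.7800, b = 3.4333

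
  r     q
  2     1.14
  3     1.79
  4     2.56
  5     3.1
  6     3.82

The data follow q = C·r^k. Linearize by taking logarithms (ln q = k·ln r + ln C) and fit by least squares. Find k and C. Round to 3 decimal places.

k = 1.100, C = 0.536

Let Y = ln q. Fitting Y = k·ln r + ln C by least squares:
Over the data: Σln r = 6.5793, Σ(ln r)² = 9.4099, Σln q = 4.1249, Σln r·ln q = 6.2559.
Normal system: [[9.4099, 6.5793]; [6.5793, 5]]·[k, ln C]ᵀ = [6.2559, 4.1249]ᵀ.
Δ = 9.4099·5 − (6.5793)² = 3.7630; k = (6.2559·5 − 6.5793·4.1249)/3.7630 = 1.10039, ln C = (9.4099·4.1249 − 6.5793·6.2559)/3.7630 = -0.62297, so C = exp(-0.62297) = 0.53635.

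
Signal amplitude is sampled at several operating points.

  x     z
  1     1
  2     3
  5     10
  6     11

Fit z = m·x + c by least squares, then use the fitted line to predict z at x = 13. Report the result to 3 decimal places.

Entries of AᵀA: Σx·x = 66, Σx = 14, Σ1 = 4.
For Aᵀz: Σx·z = 123, Σz = 25.
det = 66·4 − 14² = 68.
m = (123·4 − 14·25)/68 = 71/34; c = (66·25 − 14·123)/68 = -18/17.
At x = 13: ẑ = (71/34)·(13) + (-18/17)·(1) = 887/34.

ẑ = 26.088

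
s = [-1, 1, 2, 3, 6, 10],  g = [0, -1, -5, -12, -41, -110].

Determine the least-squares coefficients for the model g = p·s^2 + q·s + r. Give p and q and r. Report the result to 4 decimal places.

From the data, Σs^2·s^2 = 11395, Σs^2·s = 1251, Σs^2 = 151, Σs·s = 151, Σs = 21, Σ1 = 6.
Right-hand side: Σs^2·g = -12605, Σs·g = -1393, Σg = -169.
MᵀM·[p, q, r]ᵀ = Mᵀg becomes [[11395, 1251, 151]; [1251, 151, 21]; [151, 21, 6]]·[p, q, r]ᵀ = [-12605, -1393, -169]ᵀ.
Inverting the 3×3 Gram matrix, [p, q, r]ᵀ = [-20455/19978, -79589/99890, 19457/49945]ᵀ.

p = -1.0239, q = -0.7968, r = 0.3896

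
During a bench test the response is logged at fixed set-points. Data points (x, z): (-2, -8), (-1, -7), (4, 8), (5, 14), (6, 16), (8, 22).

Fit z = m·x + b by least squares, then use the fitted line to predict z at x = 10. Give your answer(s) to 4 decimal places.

ẑ = 28.2563

From the data, Σx·x = 146, Σx = 20, Σ1 = 6.
Right-hand side: Σx·z = 397, Σz = 45.
Normal equations: [[146, 20]; [20, 6]]·[m, b]ᵀ = [397, 45]ᵀ.
Determinant 146·6 − 20² = 476.
m = (397·6 − 20·45)/476 = 741/238; b = (146·45 − 20·397)/476 = -685/238.
At x = 10: ẑ = (741/238)·(10) + (-685/238)·(1) = 6725/238.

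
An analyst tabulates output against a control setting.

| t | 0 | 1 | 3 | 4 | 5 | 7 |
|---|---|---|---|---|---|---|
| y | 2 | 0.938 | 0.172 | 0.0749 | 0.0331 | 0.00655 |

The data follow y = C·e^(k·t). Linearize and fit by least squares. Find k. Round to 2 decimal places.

k = -0.82

Taking logs, ln y = k·t + ln C, so regress ln y on t.
Σt = 20.0000, Σ(t)² = 100.0000, Σln y = -12.1592, Σt·ln y = -67.9503.
Equations: 100.0000·k + 20.0000·ln C = -67.9503;  20.0000·k + 6·ln C = -12.1592.
Δ = 100.0000·6 − (20.0000)² = 200.0000; k = (-67.9503·6 − 20.0000·-12.1592)/200.0000 = -0.82259, ln C = (100.0000·-12.1592 − 20.0000·-67.9503)/200.0000 = 0.71542.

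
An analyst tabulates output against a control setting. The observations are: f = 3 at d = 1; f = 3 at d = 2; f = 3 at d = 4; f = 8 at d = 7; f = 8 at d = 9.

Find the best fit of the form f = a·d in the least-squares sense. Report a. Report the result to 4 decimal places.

a = 0.9868

Entries of AᵀA: Σd·d = 151.
And Σd·f = 149.
AᵀA·[a]ᵀ = Aᵀf becomes [[151]]·[a]ᵀ = [149]ᵀ.
Hence a = 149 / 151 ≈ 0.986755.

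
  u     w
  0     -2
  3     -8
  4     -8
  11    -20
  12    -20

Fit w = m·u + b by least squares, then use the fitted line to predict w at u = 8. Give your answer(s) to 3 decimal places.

The normal system AᵀA·[m, b]ᵀ = Aᵀw is [[290, 30]; [30, 5]]·[m, b]ᵀ = [-516, -58]ᵀ.
Eliminating b: 5·(row 1) − 30·(row 2) gives 550·m = 5·(-516) − 30·(-58) = -840, so m = -84/55.
Then b = ((-58) − 30·(-84/55))/5 = -134/55.
At u = 8: ŵ = (-84/55)·(8) + (-134/55)·(1) = -806/55.

ŵ = -14.655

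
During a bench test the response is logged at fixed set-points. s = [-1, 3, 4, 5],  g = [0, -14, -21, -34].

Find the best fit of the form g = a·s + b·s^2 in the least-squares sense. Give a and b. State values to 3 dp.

a = -1.028, b = -1.133

From the data, Σs·s = 51, Σs·s^2 = 215, Σs^2·s^2 = 963.
Moment sums: Σs·g = -296, Σs^2·g = -1312.
Δ = 51·963 − 215² = 2888.
a = ((-296)·963 − 215·(-1312))/2888 = -371/361; b = (51·(-1312) − 215·(-296))/2888 = -409/361.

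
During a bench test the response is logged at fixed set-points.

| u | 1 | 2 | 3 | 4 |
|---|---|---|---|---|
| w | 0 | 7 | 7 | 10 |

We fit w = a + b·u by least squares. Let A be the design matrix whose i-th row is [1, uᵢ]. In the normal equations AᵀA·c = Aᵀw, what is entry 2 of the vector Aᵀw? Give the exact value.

Entry 2 ↔ basis u, so (Aᵀw)_{2} = Σᵢ (u)·wᵢ = (1)·(0) + (2)·(7) + (3)·(7) + (4)·(10) = 75.

75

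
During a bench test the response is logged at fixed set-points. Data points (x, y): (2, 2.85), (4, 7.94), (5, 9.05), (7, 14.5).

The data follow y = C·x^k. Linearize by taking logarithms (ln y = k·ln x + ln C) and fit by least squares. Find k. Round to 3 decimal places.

With ln yᵢ as the transformed response and ln xᵢ as the regressor:
Σln x = 5.6348, Σ(ln x)² = 8.7791, Σln y = 7.9961, Σln x·ln y = 12.3471.
Equations: 8.7791·k + 5.6348·ln C = 12.3471;  5.6348·k + 4·ln C = 7.9961.
Δ = 8.7791·4 − (5.6348)² = 3.3656; k = (12.3471·4 − 5.6348·7.9961)/3.3656 = 1.28706, ln C = (8.7791·7.9961 − 5.6348·12.3471)/3.3656 = 0.18596.

k = 1.287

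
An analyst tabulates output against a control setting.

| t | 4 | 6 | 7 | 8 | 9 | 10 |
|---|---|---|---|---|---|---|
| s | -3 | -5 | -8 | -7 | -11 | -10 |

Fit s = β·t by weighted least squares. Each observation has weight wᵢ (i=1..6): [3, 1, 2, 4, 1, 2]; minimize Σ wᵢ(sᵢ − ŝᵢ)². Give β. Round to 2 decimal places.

β = -0.97

The normal system XᵀWX·[β]ᵀ = XᵀWs is [[719]]·[β]ᵀ = [-701]ᵀ.
β = (-701)/719 = -0.974965.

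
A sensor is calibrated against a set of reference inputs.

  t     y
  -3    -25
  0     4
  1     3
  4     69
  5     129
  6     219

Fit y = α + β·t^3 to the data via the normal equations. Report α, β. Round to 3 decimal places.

Sums needed: Σ1 = 6, Σt^3 = 379, Σt^3·t^3 = 67107.
And Σy = 399, Σt^3·y = 68523.
Eliminating β: 67107·(row 1) − 379·(row 2) gives 259001·α = 67107·399 − 379·68523 = 805476, so α = 805476/259001.
Then β = (68523 − 379·(805476/259001))/67107 = 259917/259001.

α = 3.110, β = 1.004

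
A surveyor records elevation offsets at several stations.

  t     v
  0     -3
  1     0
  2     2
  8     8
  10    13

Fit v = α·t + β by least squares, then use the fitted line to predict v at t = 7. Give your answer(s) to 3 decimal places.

v̂ = 7.950

XᵀX·[α, β]ᵀ = Xᵀv reads: 169·α + 21·β = 198;  21·α + 5·β = 20.
Determinant 169·5 − 21² = 404.
α = (198·5 − 21·20)/404 = 285/202; β = (169·20 − 21·198)/404 = -389/202.
At t = 7: v̂ = (285/202)·(7) + (-389/202)·(1) = 803/101.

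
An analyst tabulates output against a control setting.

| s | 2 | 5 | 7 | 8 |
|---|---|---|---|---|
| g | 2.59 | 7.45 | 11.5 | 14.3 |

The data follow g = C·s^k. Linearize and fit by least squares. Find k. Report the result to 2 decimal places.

k = 1.21

Taking logs, ln g = k·ln s + ln C, so regress ln g on ln s.
Sums: Σln s = 6.3279, Σ(ln s)² = 11.1814, Σln g = 8.0625, Σln s·ln g = 14.1762.
Normal system: [[11.1814, 6.3279]; [6.3279, 4]]·[k, ln C]ᵀ = [14.1762, 8.0625]ᵀ.
Solving (det = 4.6828): k = 1.21421, ln C = 0.09476.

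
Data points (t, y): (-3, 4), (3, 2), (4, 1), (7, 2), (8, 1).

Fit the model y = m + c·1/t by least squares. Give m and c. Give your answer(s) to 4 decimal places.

m = 2.4039, c = -3.8996

The normal system MᵀM·[m, c]ᵀ = Mᵀy is [[5, 29/56]; [29/56, 9053/28224]]·[m, c]ᵀ = [10, -1/168]ᵀ.
Determinant 5·(9053/28224) − (29/56)² = 589/441.
m = (10·(9053/28224) − (29/56)·(-1/168))/(589/441) = 90617/37696; c = (5·(-1/168) − (29/56)·10)/(589/441) = -18375/4712.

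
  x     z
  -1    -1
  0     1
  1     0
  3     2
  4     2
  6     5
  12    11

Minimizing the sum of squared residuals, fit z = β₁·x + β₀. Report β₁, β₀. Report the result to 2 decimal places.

β₁ = 0.90, β₀ = -0.35

The normal equations are: 207·β₁ + 25·β₀ = 177;  25·β₁ + 7·β₀ = 20.
Determinant 207·7 − 25² = 824.
β₁ = (177·7 − 25·20)/824 = 739/824; β₀ = (207·20 − 25·177)/824 = -285/824.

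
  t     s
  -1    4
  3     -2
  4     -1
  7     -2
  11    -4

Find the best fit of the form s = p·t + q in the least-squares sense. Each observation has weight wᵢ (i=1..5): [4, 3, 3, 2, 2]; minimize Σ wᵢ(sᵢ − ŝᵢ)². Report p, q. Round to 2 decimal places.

p = -0.66, q = 2.12

Compute the Gram sums: Σwᵢ·t·t = 419, Σwᵢ·t = 53, Σwᵢ·1 = 14.
And Σwᵢ·t·s = -162, Σwᵢ·s = -5.
Determinant 419·14 − 53² = 3057.
p = ((-162)·14 − 53·(-5))/3057 = -2003/3057; q = (419·(-5) − 53·(-162))/3057 = 6491/3057.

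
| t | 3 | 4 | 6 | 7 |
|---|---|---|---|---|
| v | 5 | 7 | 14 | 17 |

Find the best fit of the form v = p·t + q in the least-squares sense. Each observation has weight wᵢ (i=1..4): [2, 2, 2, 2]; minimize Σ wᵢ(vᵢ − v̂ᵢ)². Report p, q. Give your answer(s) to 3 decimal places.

Sums needed: Σwᵢ·t·t = 220, Σwᵢ·t = 40, Σwᵢ·1 = 8.
Moment sums: Σwᵢ·t·v = 492, Σwᵢ·v = 86.
Normal equations: [[220, 40]; [40, 8]]·[p, q]ᵀ = [492, 86]ᵀ.
Eliminating q: 8·(row 1) − 40·(row 2) gives 160·p = 8·492 − 40·86 = 496, so p = 31/10.
Then q = (86 − 40·(31/10))/8 = -19/4.

p = 3.100, q = -4.750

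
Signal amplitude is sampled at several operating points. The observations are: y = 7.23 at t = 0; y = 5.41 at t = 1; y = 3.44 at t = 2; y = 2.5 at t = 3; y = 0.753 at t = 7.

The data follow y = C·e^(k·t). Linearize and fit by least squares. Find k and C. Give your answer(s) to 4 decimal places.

k = -0.3242, C = 7.0281

With ln yᵢ as the transformed response and tᵢ as the regressor:
Σt = 13.0000, Σ(t)² = 63.0000, Σln y = 5.5346, Σt·ln y = 4.9222.
Equations: 63.0000·k + 13.0000·ln C = 4.9222;  13.0000·k + 5·ln C = 5.5346.
Slope k = (n·Σt·ln y − Σt·Σln y)/(n·Σ(t)² − (Σt)²) = (5·4.9222 − 13.0000·5.5346)/146.0000 = -0.32423; ln C = (Σln y − k·Σt)/n = 1.94992, so C = exp(1.94992) = 7.02812.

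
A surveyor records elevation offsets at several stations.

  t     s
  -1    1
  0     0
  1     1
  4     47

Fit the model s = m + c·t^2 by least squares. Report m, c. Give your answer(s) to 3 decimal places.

Forming MᵀM = [[4, 18]; [18, 258]] and Mᵀs = [49, 754]ᵀ gives MᵀM·[m, c]ᵀ = Mᵀs.
Δ = 4·258 − 18² = 708.
m = (49·258 − 18·754)/708 = -155/118; c = (4·754 − 18·49)/708 = 1067/354.

m = -1.314, c = 3.014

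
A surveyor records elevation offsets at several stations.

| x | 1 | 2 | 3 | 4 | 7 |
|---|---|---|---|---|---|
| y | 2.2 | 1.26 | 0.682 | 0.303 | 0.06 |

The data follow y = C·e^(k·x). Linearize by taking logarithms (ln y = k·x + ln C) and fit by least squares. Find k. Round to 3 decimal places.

Taking logs, ln y = k·x + ln C, so regress ln y on x.
Over the data: Σx = 17.0000, Σ(x)² = 79.0000, Σln y = -3.3706, Σx·ln y = -24.3675.
Normal system: [[79.0000, 17.0000]; [17.0000, 5]]·[k, ln C]ᵀ = [-24.3675, -3.3706]ᵀ.
Solving (det = 106.0000): k = -0.60884, ln C = 1.39595.

k = -0.609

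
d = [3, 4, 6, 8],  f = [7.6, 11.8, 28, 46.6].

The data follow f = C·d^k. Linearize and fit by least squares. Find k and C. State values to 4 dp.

Linearized form: ln f = k·ln d + ln C. From the 4 transformed points,
Over the data: Σln d = 6.3561, Σ(ln d)² = 10.6632, Σln f = 11.6701, Σln d·ln f = 19.6086.
Normal system: [[10.6632, 6.3561]; [6.3561, 4]]·[k, ln C]ᵀ = [19.6086, 11.6701]ᵀ.
Δ = 10.6632·4 − (6.3561)² = 2.2529; k = (19.6086·4 − 6.3561·11.6701)/2.2529 = 1.89009, ln C = (10.6632·11.6701 − 6.3561·19.6086)/2.2529 = -0.08589, so C = exp(-0.08589) = 0.91769.

k = 1.8901, C = 0.9177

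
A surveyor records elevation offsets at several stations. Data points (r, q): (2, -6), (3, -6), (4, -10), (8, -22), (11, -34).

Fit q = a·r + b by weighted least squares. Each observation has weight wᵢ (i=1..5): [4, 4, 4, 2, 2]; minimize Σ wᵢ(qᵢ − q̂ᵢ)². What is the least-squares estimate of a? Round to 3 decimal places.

Entries of XᵀWX: Σwᵢ·r·r = 486, Σwᵢ·r = 74, Σwᵢ·1 = 16.
Right-hand side: Σwᵢ·r·q = -1380, Σwᵢ·q = -200.
Δ = 486·16 − 74² = 2300.
a = ((-1380)·16 − 74·(-200))/2300 = -364/115; b = (486·(-200) − 74·(-1380))/2300 = 246/115.

a = -3.165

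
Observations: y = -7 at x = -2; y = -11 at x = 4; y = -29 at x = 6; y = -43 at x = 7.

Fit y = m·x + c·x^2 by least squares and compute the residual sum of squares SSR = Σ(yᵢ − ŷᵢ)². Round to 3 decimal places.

Compute the Gram sums: Σx·x = 105, Σx·x^2 = 615, Σx^2·x^2 = 3969.
Right-hand side: Σx·y = -505, Σx^2·y = -3355.
Normal equations: [[105, 615]; [615, 3969]]·[m, c]ᵀ = [-505, -3355]ᵀ.
Eliminating c: 3969·(row 1) − 615·(row 2) gives 38520·m = 3969·(-505) − 615·(-3355) = 58980, so m = 983/642.
Then c = ((-3355) − 615·(983/642))/3969 = -695/642.
Residuals: 42/107, 21/107, 84/107, -72/107; SSR = 135/107.

SSR = 1.262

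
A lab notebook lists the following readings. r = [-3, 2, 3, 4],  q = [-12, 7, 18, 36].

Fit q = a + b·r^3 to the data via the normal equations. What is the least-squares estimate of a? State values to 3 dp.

a = 2.721

Normal-equation sums: Σ1 = 4, Σr^3 = 72, Σr^3·r^3 = 5618.
For Aᵀq: Σq = 49, Σr^3·q = 3170.
Normal equations: [[4, 72]; [72, 5618]]·[a, b]ᵀ = [49, 3170]ᵀ.
Δ = 4·5618 − 72² = 17288.
a = (49·5618 − 72·3170)/17288 = 23521/8644; b = (4·3170 − 72·49)/17288 = 1144/2161.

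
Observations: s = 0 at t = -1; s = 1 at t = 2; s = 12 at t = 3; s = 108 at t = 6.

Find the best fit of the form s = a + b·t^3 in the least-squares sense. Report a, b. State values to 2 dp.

a = -1.36, b = 0.51

Entries of AᵀA: Σ1 = 4, Σt^3 = 250, Σt^3·t^3 = 47450.
Moment sums: Σs = 121, Σt^3·s = 23660.
Normal equations: [[4, 250]; [250, 47450]]·[a, b]ᵀ = [121, 23660]ᵀ.
Eliminating b: 47450·(row 1) − 250·(row 2) gives 127300·a = 47450·121 − 250·23660 = -173550, so a = -3471/2546.
Then b = (23660 − 250·(-3471/2546))/47450 = 6439/12730.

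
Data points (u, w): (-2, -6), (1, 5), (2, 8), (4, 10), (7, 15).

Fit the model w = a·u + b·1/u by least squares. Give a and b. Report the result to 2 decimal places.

a = 2.15, b = 3.71

The normal equations are: 74·a + 5·b = 178;  5·a + (1241/784)·b = 233/14.
(Σu·u = 74, Σu·1/u = 5, Σ1/u·1/u = 1241/784, Σu·w = 178, Σ1/u·w = 233/14.)
Eliminating b: (1241/784)·(row 1) − 5·(row 2) gives (36117/392)·a = (1241/784)·178 − 5·(233/14) = 77829/392, so a = 25943/12039.
Then b = ((233/14) − 5·(25943/12039))/(1241/784) = 44632/12039.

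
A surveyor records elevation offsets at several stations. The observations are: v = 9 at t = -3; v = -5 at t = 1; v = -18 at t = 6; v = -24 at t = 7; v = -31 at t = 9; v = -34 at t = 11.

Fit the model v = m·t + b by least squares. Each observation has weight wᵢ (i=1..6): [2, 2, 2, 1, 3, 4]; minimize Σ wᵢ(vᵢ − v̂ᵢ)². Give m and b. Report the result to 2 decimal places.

m = -3.11, b = -1.00

Compute the Gram sums: Σwᵢ·t·t = 868, Σwᵢ·t = 86, Σwᵢ·1 = 14.
For AᵀWv: Σwᵢ·t·v = -2781, Σwᵢ·v = -281.
Normal equations: [[868, 86]; [86, 14]]·[m, b]ᵀ = [-2781, -281]ᵀ.
det = 868·14 − 86² = 4756.
m = ((-2781)·14 − 86·(-281))/4756 = -3692/1189; b = (868·(-281) − 86·(-2781))/4756 = -2371/2378.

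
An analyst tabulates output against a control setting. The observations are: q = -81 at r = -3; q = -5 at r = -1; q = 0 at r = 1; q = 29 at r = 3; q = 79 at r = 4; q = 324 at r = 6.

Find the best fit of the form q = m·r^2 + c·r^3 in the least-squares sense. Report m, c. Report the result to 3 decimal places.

m = -2.981, c = 1.997

The normal equations are: 1716·m + 8800·c = 12455;  8800·m + 52212·c = 78015.
Eliminating c: 52212·(row 1) − 8800·(row 2) gives 12155792·m = 52212·12455 − 8800·78015 = -36231540, so m = -9057885/3038948.
Then c = (78015 − 8800·(-9057885/3038948))/52212 = 551585/276268.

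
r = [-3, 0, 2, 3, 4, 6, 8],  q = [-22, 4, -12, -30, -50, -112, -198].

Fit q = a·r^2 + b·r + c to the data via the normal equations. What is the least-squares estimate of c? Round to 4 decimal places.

Entries of AᵀA: Σr^2·r^2 = 5826, Σr^2·r = 800, Σr^2 = 138, Σr·r = 138, Σr = 20, Σ1 = 7.
Right-hand side: Σr^2·q = -18020, Σr·q = -2504, Σq = -420.
AᵀA·[a, b, c]ᵀ = Aᵀq becomes [[5826, 800, 138]; [800, 138, 20]; [138, 20, 7]]·[a, b, c]ᵀ = [-18020, -2504, -420]ᵀ.
Solving the 3×3 system (Gaussian elimination) gives a = -452370/151361, b = -171188/151361, c = 325600/151361.

c = 2.1511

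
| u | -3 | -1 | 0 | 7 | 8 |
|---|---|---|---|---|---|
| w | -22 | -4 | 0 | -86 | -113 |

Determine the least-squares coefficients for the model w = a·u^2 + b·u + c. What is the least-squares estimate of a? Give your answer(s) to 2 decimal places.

a = -1.94

Normal-equation sums: Σu^2·u^2 = 6579, Σu^2·u = 827, Σu^2 = 123, Σu·u = 123, Σu = 11, Σ1 = 5.
Moment sums: Σu^2·w = -11648, Σu·w = -1436, Σw = -225.
Normal equations: [[6579, 827, 123]; [827, 123, 11]; [123, 11, 5]]·[a, b, c]ᵀ = [-11648, -1436, -225]ᵀ.
Solving the 3×3 system (Gaussian elimination) gives a = -3865/1994, b = 18035/12961, c = -9817/25922.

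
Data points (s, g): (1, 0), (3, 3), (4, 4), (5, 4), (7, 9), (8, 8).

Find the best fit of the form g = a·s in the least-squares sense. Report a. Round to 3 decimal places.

Compute the Gram sums: Σs·s = 164.
For Aᵀg: Σs·g = 172.
So AᵀA·[a]ᵀ = Aᵀg: [[164]]·[a]ᵀ = [172]ᵀ.
Hence a = 172 / 164 ≈ 1.04878.

a = 1.049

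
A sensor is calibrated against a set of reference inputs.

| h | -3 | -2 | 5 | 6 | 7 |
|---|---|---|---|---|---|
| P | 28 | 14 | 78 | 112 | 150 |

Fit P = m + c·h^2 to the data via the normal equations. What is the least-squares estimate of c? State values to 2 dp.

c = 3.05

The normal system AᵀA·[m, c]ᵀ = AᵀP is [[5, 123]; [123, 4419]]·[m, c]ᵀ = [382, 13640]ᵀ.
Eliminating c: 4419·(row 1) − 123·(row 2) gives 6966·m = 4419·382 − 123·13640 = 10338, so m = 1723/1161.
Then c = (13640 − 123·(1723/1161))/4419 = 10607/3483.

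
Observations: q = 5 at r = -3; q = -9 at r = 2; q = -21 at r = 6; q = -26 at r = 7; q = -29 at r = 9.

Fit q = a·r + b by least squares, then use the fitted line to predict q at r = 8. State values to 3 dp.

Forming XᵀX = [[179, 21]; [21, 5]] and Xᵀq = [-602, -80]ᵀ gives XᵀX·[a, b]ᵀ = Xᵀq.
det = 179·5 − 21² = 454.
a = ((-602)·5 − 21·(-80))/454 = -665/227; b = (179·(-80) − 21·(-602))/454 = -839/227.
At r = 8: q̂ = (-665/227)·(8) + (-839/227)·(1) = -6159/227.

q̂ = -27.132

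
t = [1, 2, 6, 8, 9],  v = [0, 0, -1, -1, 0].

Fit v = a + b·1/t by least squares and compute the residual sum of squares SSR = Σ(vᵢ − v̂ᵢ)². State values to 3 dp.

From the data, Σ1 = 5, Σ1/t = 137/72, Σ1/t·1/t = 6769/5184.
For Mᵀv: Σv = -2, Σ1/t·v = -7/24.
Determinant 5·(6769/5184) − (137/72)² = 3769/1296.
a = ((-2)·(6769/5184) − (137/72)·(-7/24))/(3769/1296) = -10661/15076; b = (5·(-7/24) − (137/72)·(-2))/(3769/1296) = 3042/3769.
Residuals: -1507/15076, 4577/15076, -6443/15076, -1484/3769, 9309/15076; SSR = 12379/15076.

SSR = 0.821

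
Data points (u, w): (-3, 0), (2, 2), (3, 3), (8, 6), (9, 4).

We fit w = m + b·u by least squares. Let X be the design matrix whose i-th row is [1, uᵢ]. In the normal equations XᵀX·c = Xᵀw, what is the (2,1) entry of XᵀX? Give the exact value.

19

Row 2 ↔ basis u, column 1 ↔ basis 1, so (XᵀX)_{2,1} = Σᵢ u = (-3)·(1) + (2)·(1) + (3)·(1) + (8)·(1) + (9)·(1) = 19.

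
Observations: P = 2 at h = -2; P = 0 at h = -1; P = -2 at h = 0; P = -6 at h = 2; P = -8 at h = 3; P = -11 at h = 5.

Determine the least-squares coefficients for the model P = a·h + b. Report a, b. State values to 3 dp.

Compute the Gram sums: Σh·h = 43, Σh = 7, Σ1 = 6.
For XᵀP: Σh·P = -95, ΣP = -25.
Normal equations: [[43, 7]; [7, 6]]·[a, b]ᵀ = [-95, -25]ᵀ.
Δ = 43·6 − 7² = 209.
a = ((-95)·6 − 7·(-25))/209 = -395/209; b = (43·(-25) − 7·(-95))/209 = -410/209.

a = -1.890, b = -1.962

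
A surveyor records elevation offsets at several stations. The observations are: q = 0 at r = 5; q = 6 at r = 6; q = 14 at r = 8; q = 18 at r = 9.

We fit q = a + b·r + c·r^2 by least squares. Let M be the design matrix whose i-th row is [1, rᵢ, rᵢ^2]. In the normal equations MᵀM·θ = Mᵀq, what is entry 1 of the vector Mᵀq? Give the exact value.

Entry 1 ↔ basis 1, so (Mᵀq)_{1} = Σᵢ qᵢ = (1)·(0) + (1)·(6) + (1)·(14) + (1)·(18) = 38.

38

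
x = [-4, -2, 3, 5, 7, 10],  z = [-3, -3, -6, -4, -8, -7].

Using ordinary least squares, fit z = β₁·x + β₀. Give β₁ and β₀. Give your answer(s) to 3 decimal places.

β₁ = -0.335, β₀ = -4.106

Sums needed: Σx·x = 203, Σx = 19, Σ1 = 6.
For Mᵀz: Σx·z = -146, Σz = -31.
So MᵀM·[β₁, β₀]ᵀ = Mᵀz: [[203, 19]; [19, 6]]·[β₁, β₀]ᵀ = [-146, -31]ᵀ.
Δ = 203·6 − 19² = 857.
β₁ = ((-146)·6 − 19·(-31))/857 = -287/857; β₀ = (203·(-31) − 19·(-146))/857 = -3519/857.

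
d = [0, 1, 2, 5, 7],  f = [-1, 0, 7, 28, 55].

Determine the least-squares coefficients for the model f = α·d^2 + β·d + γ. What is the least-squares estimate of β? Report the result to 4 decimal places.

Compute the Gram sums: Σd^2·d^2 = 3043, Σd^2·d = 477, Σd^2 = 79, Σd·d = 79, Σd = 15, Σ1 = 5.
For Xᵀf: Σd^2·f = 3423, Σd·f = 539, Σf = 89.
So XᵀX·[α, β, γ]ᵀ = Xᵀf: [[3043, 477, 79]; [477, 79, 15]; [79, 15, 5]]·[α, β, γ]ᵀ = [3423, 539, 89]ᵀ.
Inverting the 3×3 Gram matrix, [α, β, γ]ᵀ = [374/389, 472/389, -401/389]ᵀ.

β = 1.2134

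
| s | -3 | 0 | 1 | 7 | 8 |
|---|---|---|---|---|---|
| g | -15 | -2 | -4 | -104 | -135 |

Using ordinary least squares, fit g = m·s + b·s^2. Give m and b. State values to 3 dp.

Forming MᵀM = [[123, 829]; [829, 6579]] and Mᵀg = [-1767, -13875]ᵀ gives MᵀM·[m, b]ᵀ = Mᵀg.
det = 123·6579 − 829² = 121976.
m = ((-1767)·6579 − 829·(-13875))/121976 = -61359/60988; b = (123·(-13875) − 829·(-1767))/121976 = -120891/60988.

m = -1.006, b = -1.982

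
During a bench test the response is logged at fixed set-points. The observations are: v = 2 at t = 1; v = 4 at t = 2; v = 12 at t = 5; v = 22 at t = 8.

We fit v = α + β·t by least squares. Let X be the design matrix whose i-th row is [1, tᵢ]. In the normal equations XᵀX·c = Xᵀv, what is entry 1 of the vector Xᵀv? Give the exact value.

Entry 1 ↔ basis 1, so (Xᵀv)_{1} = Σᵢ vᵢ = (1)·(2) + (1)·(4) + (1)·(12) + (1)·(22) = 40.

40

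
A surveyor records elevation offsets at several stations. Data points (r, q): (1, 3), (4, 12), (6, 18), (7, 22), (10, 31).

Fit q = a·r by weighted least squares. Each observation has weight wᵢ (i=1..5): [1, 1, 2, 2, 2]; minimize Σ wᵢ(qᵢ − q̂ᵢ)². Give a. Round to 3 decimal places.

a = 3.088

AᵀWA·[a]ᵀ = AᵀWq reads: 387·a = 1195.
(Σwᵢ·r·r = 387, Σwᵢ·r·q = 1195.)
Hence a = 1195 / 387 ≈ 3.08786.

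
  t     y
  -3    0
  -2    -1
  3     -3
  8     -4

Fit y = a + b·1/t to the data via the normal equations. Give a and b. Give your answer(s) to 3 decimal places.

Compute the Gram sums: Σ1 = 4, Σ1/t = -3/8, Σ1/t·1/t = 281/576.
And Σy = -8, Σ1/t·y = -1.
Eliminating b: (281/576)·(row 1) − (-3/8)·(row 2) gives (1043/576)·a = (281/576)·(-8) − (-3/8)·(-1) = -77/18, so a = -352/149.
Then b = ((-1) − (-3/8)·(-352/149))/(281/576) = -576/149.

a = -2.362, b = -3.866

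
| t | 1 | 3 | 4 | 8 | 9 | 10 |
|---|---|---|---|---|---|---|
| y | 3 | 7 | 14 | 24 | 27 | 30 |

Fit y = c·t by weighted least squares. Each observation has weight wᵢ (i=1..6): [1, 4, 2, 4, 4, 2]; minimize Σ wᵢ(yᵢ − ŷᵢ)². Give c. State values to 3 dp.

Forming XᵀWX = [[849]] and XᵀWy = [2539]ᵀ gives XᵀWX·[c]ᵀ = XᵀWy.
c = 2539/849 = 2.99058.

c = 2.991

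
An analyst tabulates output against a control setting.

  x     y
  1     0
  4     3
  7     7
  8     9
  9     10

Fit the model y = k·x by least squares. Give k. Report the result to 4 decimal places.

k = 1.0569

MᵀM·[k]ᵀ = Mᵀy reads: 211·k = 223.
k = 223/211 = 1.05687.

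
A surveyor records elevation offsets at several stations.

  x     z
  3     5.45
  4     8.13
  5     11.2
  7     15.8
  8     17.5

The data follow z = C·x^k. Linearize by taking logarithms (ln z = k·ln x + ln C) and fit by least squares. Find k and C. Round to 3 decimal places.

Let Y = ln z. Fitting Y = k·ln x + ln C by least squares:
Σln x = 8.1197, Σ(ln x)² = 13.8297, Σln z = 11.8293, Σln x·ln z = 19.9787.
Equations: 13.8297·k + 8.1197·ln C = 19.9787;  8.1197·k + 5·ln C = 11.8293.
Slope k = (n·Σln x·ln z − Σln x·Σln z)/(n·Σ(ln x)² − (Σln x)²) = (5·19.9787 − 8.1197·11.8293)/3.2190 = 1.19384; ln C = (Σln z − k·Σln x)/n = 0.42714, so C = exp(0.42714) = 1.53286.

k = 1.194, C = 1.533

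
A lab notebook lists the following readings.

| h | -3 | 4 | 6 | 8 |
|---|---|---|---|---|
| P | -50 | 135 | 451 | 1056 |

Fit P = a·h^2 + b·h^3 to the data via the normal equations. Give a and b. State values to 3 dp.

a = 0.478, b = 2.003

Entries of MᵀM: Σh^2·h^2 = 5729, Σh^2·h^3 = 41325, Σh^3·h^3 = 313625.
And Σh^2·P = 85530, Σh^3·P = 648078.
MᵀM·[a, b]ᵀ = MᵀP becomes [[5729, 41325]; [41325, 313625]]·[a, b]ᵀ = [85530, 648078]ᵀ.
Δ = 5729·313625 − 41325² = 89002000.
a = (85530·313625 − 41325·648078)/89002000 = 425229/890020; b = (5729·648078 − 41325·85530)/89002000 = 44577903/22250500.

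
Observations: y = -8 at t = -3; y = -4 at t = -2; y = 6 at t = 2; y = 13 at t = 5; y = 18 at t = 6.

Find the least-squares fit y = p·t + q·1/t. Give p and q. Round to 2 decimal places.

From the data, Σt·t = 78, Σt·1/t = 5, Σ1/t·1/t = 611/900.
Right-hand side: Σt·y = 217, Σ1/t·y = 199/15.
AᵀA·[p, q]ᵀ = Aᵀy becomes [[78, 5]; [5, 611/900]]·[p, q]ᵀ = [217, 199/15]ᵀ.
Δ = 78·(611/900) − 5² = 4193/150.
p = (217·(611/900) − 5·(199/15))/(4193/150) = 72887/25158; q = (78·(199/15) − 5·217)/(4193/150) = -7530/4193.

p = 2.90, q = -1.80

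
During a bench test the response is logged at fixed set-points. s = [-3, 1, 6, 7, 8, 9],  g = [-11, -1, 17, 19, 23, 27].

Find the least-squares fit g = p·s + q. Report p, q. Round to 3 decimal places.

Entries of MᵀM: Σs·s = 240, Σs = 28, Σ1 = 6.
For Mᵀg: Σs·g = 694, Σg = 74.
MᵀM·[p, q]ᵀ = Mᵀg becomes [[240, 28]; [28, 6]]·[p, q]ᵀ = [694, 74]ᵀ.
Determinant 240·6 − 28² = 656.
p = (694·6 − 28·74)/656 = 523/164; q = (240·74 − 28·694)/656 = -209/82.

p = 3.189, q = -2.549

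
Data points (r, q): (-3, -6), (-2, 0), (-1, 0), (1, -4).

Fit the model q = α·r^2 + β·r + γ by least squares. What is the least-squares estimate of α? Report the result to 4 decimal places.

α = -1.4091

Sums needed: Σr^2·r^2 = 99, Σr^2·r = -35, Σr^2 = 15, Σr·r = 15, Σr = -5, Σ1 = 4.
And Σr^2·q = -58, Σr·q = 14, Σq = -10.
Row-reducing yields α = -31/22, β = -269/110, γ = -3/11.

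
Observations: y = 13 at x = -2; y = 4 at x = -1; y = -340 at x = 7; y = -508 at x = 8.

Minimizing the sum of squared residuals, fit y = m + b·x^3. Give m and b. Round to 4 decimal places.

m = 3.8958, b = -1.0007

The normal equations are: 4·m + 846·b = -831;  846·m + 379858·b = -376824.
(Σ1 = 4, Σx^3 = 846, Σx^3·x^3 = 379858, Σy = -831, Σx^3·y = -376824.)
Determinant 4·379858 − 846² = 803716.
m = ((-831)·379858 − 846·(-376824))/803716 = 1565553/401858; b = (4·(-376824) − 846·(-831))/803716 = -402135/401858.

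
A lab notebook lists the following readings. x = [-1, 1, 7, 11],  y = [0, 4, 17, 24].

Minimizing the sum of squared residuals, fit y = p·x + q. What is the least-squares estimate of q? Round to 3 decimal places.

With design matrix M, MᵀM = [[172, 18]; [18, 4]] and Mᵀy = [387, 45]ᵀ.
det = 172·4 − 18² = 364.
p = (387·4 − 18·45)/364 = 369/182; q = (172·45 − 18·387)/364 = 387/182.

q = 2.126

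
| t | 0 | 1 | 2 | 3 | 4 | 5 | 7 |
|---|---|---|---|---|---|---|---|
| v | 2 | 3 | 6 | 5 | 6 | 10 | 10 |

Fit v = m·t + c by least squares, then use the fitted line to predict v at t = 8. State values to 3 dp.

Normal-equation sums: Σt·t = 104, Σt = 22, Σ1 = 7.
And Σt·v = 174, Σv = 42.
So XᵀX·[m, c]ᵀ = Xᵀv: [[104, 22]; [22, 7]]·[m, c]ᵀ = [174, 42]ᵀ.
Δ = 104·7 − 22² = 244.
m = (174·7 − 22·42)/244 = 147/122; c = (104·42 − 22·174)/244 = 135/61.
At t = 8: v̂ = (147/122)·(8) + (135/61)·(1) = 723/61.

v̂ = 11.852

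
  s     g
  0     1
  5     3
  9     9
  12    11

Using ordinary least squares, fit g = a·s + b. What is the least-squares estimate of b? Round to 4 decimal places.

b = 0.2222

Setting ∂/∂a … = 0 gives: 250·a + 26·b = 228;  26·a + 4·b = 24.
Determinant 250·4 − 26² = 324.
a = (228·4 − 26·24)/324 = 8/9; b = (250·24 − 26·228)/324 = 2/9.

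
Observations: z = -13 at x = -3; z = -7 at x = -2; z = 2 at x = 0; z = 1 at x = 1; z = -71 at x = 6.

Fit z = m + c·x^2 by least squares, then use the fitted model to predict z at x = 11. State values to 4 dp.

ẑ = -243.5732

Entries of AᵀA: Σ1 = 5, Σx^2 = 50, Σx^2·x^2 = 1394.
For Aᵀz: Σz = -88, Σx^2·z = -2700.
So AᵀA·[m, c]ᵀ = Aᵀz: [[5, 50]; [50, 1394]]·[m, c]ᵀ = [-88, -2700]ᵀ.
det = 5·1394 − 50² = 4470.
m = ((-88)·1394 − 50·(-2700))/4470 = 6164/2235; c = (5·(-2700) − 50·(-88))/4470 = -910/447.
At x = 11: ẑ = (6164/2235)·(1) + (-910/447)·(121) = -181462/745.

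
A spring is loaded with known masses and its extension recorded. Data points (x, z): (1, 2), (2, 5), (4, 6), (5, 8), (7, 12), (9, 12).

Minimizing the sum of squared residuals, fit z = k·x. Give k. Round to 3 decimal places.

Compute the Gram sums: Σx·x = 176.
Moment sums: Σx·z = 268.
So AᵀA·[k]ᵀ = Aᵀz: [[176]]·[k]ᵀ = [268]ᵀ.
k = 268/176 = 1.52273.

k = 1.523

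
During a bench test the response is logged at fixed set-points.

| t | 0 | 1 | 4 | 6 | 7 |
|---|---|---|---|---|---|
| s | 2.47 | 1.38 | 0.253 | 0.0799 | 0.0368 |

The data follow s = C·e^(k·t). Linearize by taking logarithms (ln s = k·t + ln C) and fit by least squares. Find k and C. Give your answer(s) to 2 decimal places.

k = -0.59, C = 2.53

Taking logs, ln s = k·t + ln C, so regress ln s on t.
Σt = 18.0000, Σ(t)² = 102.0000, Σln s = -5.9773, Σt·ln s = -43.4531.
Equations: 102.0000·k + 18.0000·ln C = -43.4531;  18.0000·k + 5·ln C = -5.9773.
Slope k = (n·Σt·ln s − Σt·Σln s)/(n·Σ(t)² − (Σt)²) = (5·-43.4531 − 18.0000·-5.9773)/186.0000 = -0.58964; ln C = (Σln s − k·Σt)/n = 0.92726, so C = exp(0.92726) = 2.52757.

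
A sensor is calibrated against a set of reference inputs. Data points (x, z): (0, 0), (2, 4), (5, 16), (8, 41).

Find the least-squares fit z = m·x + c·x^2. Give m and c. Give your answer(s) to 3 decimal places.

AᵀA·[m, c]ᵀ = Aᵀz reads: 93·m + 645·c = 416;  645·m + 4737·c = 3040.
(Σx·x = 93, Σx·x^2 = 645, Σx^2·x^2 = 4737, Σx·z = 416, Σx^2·z = 3040.)
Determinant 93·4737 − 645² = 24516.
m = (416·4737 − 645·3040)/24516 = 272/681; c = (93·3040 − 645·416)/24516 = 400/681.

m = 0.399, c = 0.587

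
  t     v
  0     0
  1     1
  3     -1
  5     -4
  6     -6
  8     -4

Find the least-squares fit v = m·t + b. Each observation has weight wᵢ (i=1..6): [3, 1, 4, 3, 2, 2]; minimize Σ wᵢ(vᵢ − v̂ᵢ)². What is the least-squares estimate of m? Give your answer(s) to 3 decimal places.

m = -0.742

Normal-equation sums: Σwᵢ·t·t = 312, Σwᵢ·t = 56, Σwᵢ·1 = 15.
For XᵀWv: Σwᵢ·t·v = -207, Σwᵢ·v = -35.
So XᵀWX·[m, b]ᵀ = XᵀWv: [[312, 56]; [56, 15]]·[m, b]ᵀ = [-207, -35]ᵀ.
Eliminating b: 15·(row 1) − 56·(row 2) gives 1544·m = 15·(-207) − 56·(-35) = -1145, so m = -1145/1544.
Then b = ((-35) − 56·(-1145/1544))/15 = 84/193.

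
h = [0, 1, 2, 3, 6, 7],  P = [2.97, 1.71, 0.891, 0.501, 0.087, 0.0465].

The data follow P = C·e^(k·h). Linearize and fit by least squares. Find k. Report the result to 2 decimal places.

k = -0.59

Taking logs, ln P = k·h + ln C, so regress ln P on h.
AᵀA = [[99.0000, 19.0000]; [19.0000, 6]], rhs = [-37.8970, -4.6917]ᵀ  (here Σh = 19.0000, Σ(h)² = 99.0000, Σln P = -4.6917, Σh·ln P = -37.8970).
Solving (det = 233.0000): k = -0.59331, ln C = 1.09686.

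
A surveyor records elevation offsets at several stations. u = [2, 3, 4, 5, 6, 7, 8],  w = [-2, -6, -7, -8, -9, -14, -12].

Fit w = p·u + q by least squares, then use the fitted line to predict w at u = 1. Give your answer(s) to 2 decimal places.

ŵ = -1.43

Entries of MᵀM: Σu·u = 203, Σu = 35, Σ1 = 7.
Right-hand side: Σu·w = -338, Σw = -58.
Eliminating q: 7·(row 1) − 35·(row 2) gives 196·p = 7·(-338) − 35·(-58) = -336, so p = -12/7.
Then q = ((-58) − 35·(-12/7))/7 = 2/7.
At u = 1: ŵ = (-12/7)·(1) + (2/7)·(1) = -10/7.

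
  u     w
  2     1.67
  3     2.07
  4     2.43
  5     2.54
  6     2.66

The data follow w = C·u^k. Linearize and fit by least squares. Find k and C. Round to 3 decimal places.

Linearized form: ln w = k·ln u + ln C. From the 5 transformed points,
XᵀX = [[9.4099, 6.5793]; [6.5793, 5]], rhs = [5.6388, 4.0388]ᵀ  (here Σln u = 6.5793, Σ(ln u)² = 9.4099, Σln w = 4.0388, Σln u·ln w = 5.6388).
Solving (det = 3.7630): k = 0.43107, ln C = 0.24052, so C = exp(0.24052) = 1.27191.

k = 0.431, C = 1.272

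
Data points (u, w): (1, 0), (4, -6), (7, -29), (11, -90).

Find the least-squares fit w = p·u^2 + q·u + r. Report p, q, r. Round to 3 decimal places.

p = -1.025, q = 3.330, r = -2.462

From the data, Σu^2·u^2 = 17299, Σu^2·u = 1739, Σu^2 = 187, Σu·u = 187, Σu = 23, Σ1 = 4.
And Σu^2·w = -12407, Σu·w = -1217, Σw = -125.
Row-reducing yields p = -6361/6204, q = 20657/6204, r = -1273/517.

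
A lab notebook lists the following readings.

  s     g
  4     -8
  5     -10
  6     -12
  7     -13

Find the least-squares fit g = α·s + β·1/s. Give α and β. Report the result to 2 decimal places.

XᵀX·[α, β]ᵀ = Xᵀg reads: 126·α + 4·β = -245;  4·α + (26581/176400)·β = -55/7.
(Σs·s = 126, Σs·1/s = 4, Σ1/s·1/s = 26581/176400, Σs·g = -245, Σ1/s·g = -55/7.)
Eliminating β: (26581/176400)·(row 1) − 4·(row 2) gives (4181/1400)·α = (26581/176400)·(-245) − 4·(-55/7) = -27667/5040, so α = -138335/75258.
Then β = ((-55/7) − 4·(-138335/75258))/(26581/176400) = -14000/4181.

α = -1.84, β = -3.35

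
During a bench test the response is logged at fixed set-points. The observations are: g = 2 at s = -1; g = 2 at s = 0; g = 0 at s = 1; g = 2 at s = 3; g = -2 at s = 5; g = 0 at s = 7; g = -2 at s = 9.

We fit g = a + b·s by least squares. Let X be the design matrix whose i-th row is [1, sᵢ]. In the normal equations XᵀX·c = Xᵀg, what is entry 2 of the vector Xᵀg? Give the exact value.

Entry 2 ↔ basis s, so (Xᵀg)_{2} = Σᵢ (s)·gᵢ = (-1)·(2) + (0)·(2) + (1)·(0) + (3)·(2) + (5)·(-2) + (7)·(0) + (9)·(-2) = -24.

-24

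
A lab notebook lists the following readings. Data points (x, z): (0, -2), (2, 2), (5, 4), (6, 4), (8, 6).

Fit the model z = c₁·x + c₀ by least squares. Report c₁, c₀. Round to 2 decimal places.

c₁ = 0.91, c₀ = -1.03

With design matrix A, AᵀA = [[129, 21]; [21, 5]] and Aᵀz = [96, 14]ᵀ.
Determinant 129·5 − 21² = 204.
c₁ = (96·5 − 21·14)/204 = 31/34; c₀ = (129·14 − 21·96)/204 = -35/34.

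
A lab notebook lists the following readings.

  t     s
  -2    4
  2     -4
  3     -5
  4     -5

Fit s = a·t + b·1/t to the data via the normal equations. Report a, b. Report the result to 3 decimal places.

From the data, Σt·t = 33, Σt·1/t = 4, Σ1/t·1/t = 97/144.
And Σt·s = -51, Σ1/t·s = -83/12.
Δ = 33·(97/144) − 4² = 299/48.
a = ((-51)·(97/144) − 4·(-83/12))/(299/48) = -321/299; b = (33·(-83/12) − 4·(-51))/(299/48) = -1164/299.

a = -1.074, b = -3.893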